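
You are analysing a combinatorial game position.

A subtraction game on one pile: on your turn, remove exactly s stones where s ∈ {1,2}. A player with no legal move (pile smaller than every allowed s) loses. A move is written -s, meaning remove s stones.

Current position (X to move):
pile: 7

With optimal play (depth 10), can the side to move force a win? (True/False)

[7] X move#1: -1:+1/6*, -2:-1/5
[6] O move#2: -1:-1/5*, -2:-1/4
[5] X move#3: -1:-1/4, -2:+1/3*
[3] O move#4: -1:-1/2*, -2:-1/1
[2] X move#5: -1:-1/1, -2:+1/0*
[0] end (terminal -1, O#6); searched 7 to 10

X winning at [7]: True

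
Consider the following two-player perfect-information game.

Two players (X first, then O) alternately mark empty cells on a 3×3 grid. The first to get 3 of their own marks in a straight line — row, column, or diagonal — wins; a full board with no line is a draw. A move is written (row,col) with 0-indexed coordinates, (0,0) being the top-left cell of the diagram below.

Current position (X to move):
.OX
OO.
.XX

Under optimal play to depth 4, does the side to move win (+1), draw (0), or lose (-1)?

ply 1, X at .OX/OO./.XX | (0,0)=-1→XOX/OO./.XX; (1,2)=+1→.OX/OOX/.XX*; (2,0)=+1→.OX/OO./XXX
ply 2: .OX/OOX/.XX is terminal -1 (O); from .OX/OO./.XX depth 4

value(.OX/OO./.XX, X) = +1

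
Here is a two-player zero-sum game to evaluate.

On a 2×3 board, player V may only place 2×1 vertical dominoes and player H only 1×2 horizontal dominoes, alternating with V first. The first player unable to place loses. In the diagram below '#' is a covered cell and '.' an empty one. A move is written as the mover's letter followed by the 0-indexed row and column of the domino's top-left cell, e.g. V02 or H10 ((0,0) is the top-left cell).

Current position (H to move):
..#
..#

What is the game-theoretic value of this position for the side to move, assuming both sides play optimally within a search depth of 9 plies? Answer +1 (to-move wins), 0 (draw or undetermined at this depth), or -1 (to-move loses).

ply 1, H at ..#/..# | H00=+1→###/..#*; H10=+1→..#/###
ply 2: ###/..# is terminal -1 (V); from ..#/..# depth 9

value(..#/..#, H) = +1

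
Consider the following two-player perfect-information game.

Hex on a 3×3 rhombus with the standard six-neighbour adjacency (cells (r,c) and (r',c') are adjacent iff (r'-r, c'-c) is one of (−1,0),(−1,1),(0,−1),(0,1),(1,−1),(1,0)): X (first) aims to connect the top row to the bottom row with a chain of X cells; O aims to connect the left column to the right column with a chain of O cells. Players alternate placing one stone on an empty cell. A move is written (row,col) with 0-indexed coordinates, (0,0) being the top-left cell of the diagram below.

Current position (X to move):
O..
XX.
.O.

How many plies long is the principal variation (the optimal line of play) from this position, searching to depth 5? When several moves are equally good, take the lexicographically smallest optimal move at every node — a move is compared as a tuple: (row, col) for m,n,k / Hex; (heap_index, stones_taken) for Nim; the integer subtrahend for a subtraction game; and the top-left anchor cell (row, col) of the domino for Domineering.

PV length from [O../XX./.O.]: 5 plies

ply 1, X at O../XX./.O. | (0,1)=-1→OX./XX./.O.; (0,2)=-1→O.X/XX./.O.; (1,2)=+1→O../XXX/.O.*; (2,0)=+1→O../XX./XO.; (2,2)=+1→O../XX./.OX
ply 2, O at O../XXX/.O. | (0,1)=-1→OO./XXX/.O.*; (0,2)=-1→O.O/XXX/.O.; (2,0)=-1→O../XXX/OO.; (2,2)=-1→O../XXX/.OO
ply 3, X at OO./XXX/.O. | (0,2)=+1→OOX/XXX/.O.*; (2,0)=-1→OO./XXX/XO.; (2,2)=-1→OO./XXX/.OX
ply 4, O at OOX/XXX/.O. | (2,0)=-1→OOX/XXX/OO.*; (2,2)=-1→OOX/XXX/.OO
ply 5, X at OOX/XXX/OO. | (2,2)=+1→OOX/XXX/OOX*
ply 6: OOX/XXX/OOX is terminal -1 (O); from O../XX./.O. depth 5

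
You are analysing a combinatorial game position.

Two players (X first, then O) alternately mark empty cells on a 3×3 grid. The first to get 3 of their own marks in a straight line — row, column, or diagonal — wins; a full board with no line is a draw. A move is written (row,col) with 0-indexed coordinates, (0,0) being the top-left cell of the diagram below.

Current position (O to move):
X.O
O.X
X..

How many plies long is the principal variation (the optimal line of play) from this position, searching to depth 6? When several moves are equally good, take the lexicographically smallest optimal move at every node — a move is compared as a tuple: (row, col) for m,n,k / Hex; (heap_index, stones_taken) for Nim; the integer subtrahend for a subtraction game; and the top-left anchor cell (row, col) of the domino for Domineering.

ply 1, O at X.O/O.X/X.. | (0,1)=-1→XOO/O.X/X..; (1,1)=+0→X.O/OOX/X..*; (2,1)=+0→X.O/O.X/XO.; (2,2)=+0→X.O/O.X/X.O
ply 2, X at X.O/OOX/X.. | (0,1)=+0→XXO/OOX/X..*; (2,1)=+0→X.O/OOX/XX.; (2,2)=+0→X.O/OOX/X.X
ply 3, O at XXO/OOX/X.. | (2,1)=+0→XXO/OOX/XO.*; (2,2)=+0→XXO/OOX/X.O
ply 4, X at XXO/OOX/XO. | (2,2)=+0→XXO/OOX/XOX*
ply 5: XXO/OOX/XOX is terminal +0 (O); from X.O/O.X/X.. depth 6

PV length from [X.O/O.X/X..]: 4 plies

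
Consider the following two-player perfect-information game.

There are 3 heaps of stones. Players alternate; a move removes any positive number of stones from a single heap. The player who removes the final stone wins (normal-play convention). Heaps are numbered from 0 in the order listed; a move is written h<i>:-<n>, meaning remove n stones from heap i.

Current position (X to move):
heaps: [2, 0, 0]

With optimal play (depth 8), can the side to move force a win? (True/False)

X winning at [(2,0,0)]: True

p1 X@[(2,0,0)]: h0:-1[(1,0,0)]-1 h0:-2[(0,0,0)]+1*
p2 O@[(0,0,0)] terminal -1; root [(2,0,0)] d8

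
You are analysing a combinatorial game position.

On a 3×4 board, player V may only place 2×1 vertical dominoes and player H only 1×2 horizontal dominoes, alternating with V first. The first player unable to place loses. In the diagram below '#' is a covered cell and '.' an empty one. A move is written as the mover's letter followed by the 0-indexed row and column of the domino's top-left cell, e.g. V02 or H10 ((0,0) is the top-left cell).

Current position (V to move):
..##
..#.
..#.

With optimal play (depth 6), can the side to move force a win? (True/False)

p1 V@[..##/..#./..#.]: V00[#.##/#.#./..#.]+1* V01[.###/.##./..#.]+1 V10[..##/#.#./#.#.]+1 V11[..##/.##./.##.]+1 V13[..##/..##/..##]-1
p2 H@[#.##/#.#./..#.]: H20[#.##/#.#./###.]-1*
p3 V@[#.##/#.#./###.]: V01[####/###./###.]+1* V13[#.##/#.##/####]+1
p4 H@[####/###./###.] terminal -1; root [..##/..#./..#.] d6

V winning at [..##/..#./..#.]: True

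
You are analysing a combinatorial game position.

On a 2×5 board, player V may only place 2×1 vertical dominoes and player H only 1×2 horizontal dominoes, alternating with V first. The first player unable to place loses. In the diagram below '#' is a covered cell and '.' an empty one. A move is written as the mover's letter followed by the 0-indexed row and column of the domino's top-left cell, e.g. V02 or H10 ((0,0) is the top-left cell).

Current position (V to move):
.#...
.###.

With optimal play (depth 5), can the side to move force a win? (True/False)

V winning at [.#.../.###.]: True

p1 V@[.#.../.###.]: V00[##.../####.]-1 V04[.#..#/.####]+1*
p2 H@[.#..#/.####]: H02[.####/.####]-1*
p3 V@[.####/.####]: V00[#####/#####]+1*
p4 H@[#####/#####] terminal -1; root [.#.../.###.] d5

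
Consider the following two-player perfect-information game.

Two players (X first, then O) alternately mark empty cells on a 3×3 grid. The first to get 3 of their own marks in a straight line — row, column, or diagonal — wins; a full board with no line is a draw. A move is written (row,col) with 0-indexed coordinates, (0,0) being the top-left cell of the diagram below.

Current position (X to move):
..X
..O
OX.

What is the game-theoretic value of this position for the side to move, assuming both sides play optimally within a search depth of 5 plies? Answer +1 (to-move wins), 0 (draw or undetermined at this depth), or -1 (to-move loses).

p1 X@[..X/..O/OX.]: (0,0)[X.X/..O/OX.]+0 (0,1)[.XX/..O/OX.]+1* (1,0)[..X/X.O/OX.]+0 (1,1)[..X/.XO/OX.]+0 (2,2)[..X/..O/OXX]-1
p2 O@[.XX/..O/OX.]: (0,0)[OXX/..O/OX.]-1* (1,0)[.XX/O.O/OX.]-1 (1,1)[.XX/.OO/OX.]-1 (2,2)[.XX/..O/OXO]-1
p3 X@[OXX/..O/OX.]: (1,0)[OXX/X.O/OX.]+0 (1,1)[OXX/.XO/OX.]+1* (2,2)[OXX/..O/OXX]-1
p4 O@[OXX/.XO/OX.] terminal -1; root [..X/..O/OX.] d5

value(..X/..O/OX., X) = +1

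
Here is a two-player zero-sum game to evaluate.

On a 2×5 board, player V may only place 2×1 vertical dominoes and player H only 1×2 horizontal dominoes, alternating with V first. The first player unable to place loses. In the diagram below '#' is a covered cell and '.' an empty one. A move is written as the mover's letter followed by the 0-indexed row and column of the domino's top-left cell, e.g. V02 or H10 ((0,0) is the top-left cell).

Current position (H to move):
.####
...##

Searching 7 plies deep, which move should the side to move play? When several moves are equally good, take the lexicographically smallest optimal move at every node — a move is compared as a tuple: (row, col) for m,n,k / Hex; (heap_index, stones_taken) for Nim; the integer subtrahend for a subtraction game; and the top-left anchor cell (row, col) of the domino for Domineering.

H's best at [.####/...##]: H10

p1 H@[.####/...##]: H10[.####/##.##]+1* H11[.####/.####]-1
p2 V@[.####/##.##] terminal -1; root [.####/...##] d7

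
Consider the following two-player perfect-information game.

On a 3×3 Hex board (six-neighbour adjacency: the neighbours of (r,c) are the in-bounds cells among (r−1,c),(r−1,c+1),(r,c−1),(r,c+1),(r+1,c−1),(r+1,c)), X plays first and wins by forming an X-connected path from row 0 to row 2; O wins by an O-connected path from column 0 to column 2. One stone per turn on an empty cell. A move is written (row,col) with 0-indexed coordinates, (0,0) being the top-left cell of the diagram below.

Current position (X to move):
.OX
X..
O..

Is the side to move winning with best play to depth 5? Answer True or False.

X winning at [.OX/X../O..]: True

[.OX/X../O..] X move#1: (0,0):-1/XOX/X../O.., (1,1):-1/.OX/XX./O.., (1,2):+1/.OX/X.X/O..*, (2,1):+1/.OX/X../OX., (2,2):-1/.OX/X../O.X
[.OX/X.X/O..] O move#2: (0,0):-1/OOX/X.X/O..*, (1,1):-1/.OX/XOX/O.., (2,1):-1/.OX/X.X/OO., (2,2):-1/.OX/X.X/O.O
[OOX/X.X/O..] X move#3: (1,1):+1/OOX/XXX/O..*, (2,1):+1/OOX/X.X/OX., (2,2):+1/OOX/X.X/O.X
[OOX/XXX/O..] O move#4: (2,1):-1/OOX/XXX/OO.*, (2,2):-1/OOX/XXX/O.O
[OOX/XXX/OO.] X move#5: (2,2):+1/OOX/XXX/OOX*
[OOX/XXX/OOX] end (terminal -1, O#6); searched .OX/X../O.. to 5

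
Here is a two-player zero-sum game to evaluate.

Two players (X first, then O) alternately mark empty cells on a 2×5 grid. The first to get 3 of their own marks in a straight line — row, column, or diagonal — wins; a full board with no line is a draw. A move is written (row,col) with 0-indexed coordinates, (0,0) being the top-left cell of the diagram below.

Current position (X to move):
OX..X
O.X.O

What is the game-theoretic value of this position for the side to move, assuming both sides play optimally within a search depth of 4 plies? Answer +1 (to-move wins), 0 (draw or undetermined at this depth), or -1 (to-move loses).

value(OX..X/O.X.O, X) = 0

ply 1, X at OX..X/O.X.O | (0,2)=+0→OXX.X/O.X.O*; (0,3)=+0→OX.XX/O.X.O; (1,1)=+0→OX..X/OXX.O; (1,3)=+0→OX..X/O.XXO
ply 2, O at OXX.X/O.X.O | (0,3)=+0→OXXOX/O.X.O*; (1,1)=-1→OXX.X/OOX.O; (1,3)=-1→OXX.X/O.XOO
ply 3, X at OXXOX/O.X.O | (1,1)=+0→OXXOX/OXX.O*; (1,3)=+0→OXXOX/O.XXO
ply 4, O at OXXOX/OXX.O | (1,3)=+0→OXXOX/OXXOO*
ply 5: OXXOX/OXXOO is terminal +0 (X); from OX..X/O.X.O depth 4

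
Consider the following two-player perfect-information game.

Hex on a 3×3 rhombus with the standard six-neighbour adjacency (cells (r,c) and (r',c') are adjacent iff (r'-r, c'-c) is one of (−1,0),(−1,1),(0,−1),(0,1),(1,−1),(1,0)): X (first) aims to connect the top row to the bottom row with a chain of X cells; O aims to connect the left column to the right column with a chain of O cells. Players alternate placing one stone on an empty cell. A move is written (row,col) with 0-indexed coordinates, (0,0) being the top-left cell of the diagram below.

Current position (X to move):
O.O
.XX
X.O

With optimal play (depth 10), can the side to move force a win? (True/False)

[O.O/.XX/X.O] X move#1: (0,1):+1/OXO/.XX/X.O*, (1,0):-1/O.O/XXX/X.O, (2,1):-1/O.O/.XX/XXO
[OXO/.XX/X.O] end (terminal -1, O#2); searched O.O/.XX/X.O to 10

X winning at [O.O/.XX/X.O]: True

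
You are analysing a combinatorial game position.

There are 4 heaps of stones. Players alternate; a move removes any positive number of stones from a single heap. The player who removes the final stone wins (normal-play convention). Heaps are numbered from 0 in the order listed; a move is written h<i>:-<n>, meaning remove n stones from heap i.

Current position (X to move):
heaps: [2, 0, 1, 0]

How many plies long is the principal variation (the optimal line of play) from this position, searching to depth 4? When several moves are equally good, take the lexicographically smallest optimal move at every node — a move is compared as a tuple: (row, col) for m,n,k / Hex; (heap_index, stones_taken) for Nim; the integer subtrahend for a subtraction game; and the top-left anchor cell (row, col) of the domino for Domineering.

[(2,0,1,0)] X move#1: h0:-1:+1/(1,0,1,0)*, h0:-2:-1/(0,0,1,0), h2:-1:-1/(2,0,0,0)
[(1,0,1,0)] O move#2: h0:-1:-1/(0,0,1,0)*, h2:-1:-1/(1,0,0,0)
[(0,0,1,0)] X move#3: h2:-1:+1/(0,0,0,0)*
[(0,0,0,0)] end (terminal -1, O#4); searched (2,0,1,0) to 4

PV length from [(2,0,1,0)]: 3 plies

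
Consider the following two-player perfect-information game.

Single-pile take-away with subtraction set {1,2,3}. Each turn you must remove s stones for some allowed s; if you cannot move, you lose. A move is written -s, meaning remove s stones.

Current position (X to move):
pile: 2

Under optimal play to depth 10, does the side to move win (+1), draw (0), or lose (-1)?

value(2, X) = +1

[2] X move#1: -1:-1/1, -2:+1/0*
[0] end (terminal -1, O#2); searched 2 to 10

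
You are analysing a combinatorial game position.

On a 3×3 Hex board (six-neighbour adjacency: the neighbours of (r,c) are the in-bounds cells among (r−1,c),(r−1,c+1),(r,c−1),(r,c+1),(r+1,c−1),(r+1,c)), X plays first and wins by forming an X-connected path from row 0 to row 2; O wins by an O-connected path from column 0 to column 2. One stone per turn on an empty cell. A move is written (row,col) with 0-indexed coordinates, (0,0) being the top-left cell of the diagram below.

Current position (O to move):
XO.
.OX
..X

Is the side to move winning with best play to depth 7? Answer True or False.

O winning at [XO./.OX/..X]: True

p1 O@[XO./.OX/..X]: (0,2)[XOO/.OX/..X]+1* (1,0)[XO./OOX/..X]-1 (2,0)[XO./.OX/O.X]-1 (2,1)[XO./.OX/.OX]-1
p2 X@[XOO/.OX/..X]: (1,0)[XOO/XOX/..X]-1* (2,0)[XOO/.OX/X.X]-1 (2,1)[XOO/.OX/.XX]-1
p3 O@[XOO/XOX/..X]: (2,0)[XOO/XOX/O.X]+1* (2,1)[XOO/XOX/.OX]-1
p4 X@[XOO/XOX/O.X] terminal -1; root [XO./.OX/..X] d7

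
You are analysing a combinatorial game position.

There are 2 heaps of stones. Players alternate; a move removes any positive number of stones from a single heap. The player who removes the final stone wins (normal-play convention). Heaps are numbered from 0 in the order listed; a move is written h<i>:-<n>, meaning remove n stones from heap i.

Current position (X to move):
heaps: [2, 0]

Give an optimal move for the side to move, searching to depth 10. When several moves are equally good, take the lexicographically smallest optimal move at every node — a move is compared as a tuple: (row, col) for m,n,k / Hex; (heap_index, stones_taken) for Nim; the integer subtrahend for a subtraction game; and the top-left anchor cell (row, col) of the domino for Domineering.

X's best at [(2,0)]: h0:-2

[(2,0)] X move#1: h0:-1:-1/(1,0), h0:-2:+1/(0,0)*
[(0,0)] end (terminal -1, O#2); searched (2,0) to 10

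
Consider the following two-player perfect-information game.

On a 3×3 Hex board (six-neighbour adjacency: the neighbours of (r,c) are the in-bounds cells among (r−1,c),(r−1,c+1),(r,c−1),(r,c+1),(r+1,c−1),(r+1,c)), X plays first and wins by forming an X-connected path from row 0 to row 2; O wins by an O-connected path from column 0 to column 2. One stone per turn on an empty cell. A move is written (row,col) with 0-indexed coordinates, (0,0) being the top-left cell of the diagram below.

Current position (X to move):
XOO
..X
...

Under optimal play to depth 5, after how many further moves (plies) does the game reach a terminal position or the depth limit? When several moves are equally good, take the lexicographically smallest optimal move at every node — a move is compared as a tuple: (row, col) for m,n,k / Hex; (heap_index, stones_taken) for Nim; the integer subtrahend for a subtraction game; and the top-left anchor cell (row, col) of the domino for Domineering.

[XOO/..X/...] X move#1: (1,0):+1/XOO/X.X/...*, (1,1):-1/XOO/.XX/..., (2,0):-1/XOO/..X/X.., (2,1):-1/XOO/..X/.X., (2,2):-1/XOO/..X/..X
[XOO/X.X/...] O move#2: (1,1):-1/XOO/XOX/...*, (2,0):-1/XOO/X.X/O.., (2,1):-1/XOO/X.X/.O., (2,2):-1/XOO/X.X/..O
[XOO/XOX/...] X move#3: (2,0):+1/XOO/XOX/X..*, (2,1):-1/XOO/XOX/.X., (2,2):-1/XOO/XOX/..X
[XOO/XOX/X..] end (terminal -1, O#4); searched XOO/..X/... to 5

PV length from [XOO/..X/...]: 3 plies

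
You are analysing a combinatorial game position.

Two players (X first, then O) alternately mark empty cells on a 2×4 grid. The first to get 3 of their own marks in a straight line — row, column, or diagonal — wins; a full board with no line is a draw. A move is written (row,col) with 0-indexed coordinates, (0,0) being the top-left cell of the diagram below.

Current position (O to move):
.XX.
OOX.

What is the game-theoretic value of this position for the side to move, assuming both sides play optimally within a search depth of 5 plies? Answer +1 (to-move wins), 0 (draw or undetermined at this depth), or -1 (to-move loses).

value(.XX./OOX., O) = -1

p1 O@[.XX./OOX.]: (0,0)[OXX./OOX.]-1* (0,3)[.XXO/OOX.]-1 (1,3)[.XX./OOXO]-1
p2 X@[OXX./OOX.]: (0,3)[OXXX/OOX.]+1* (1,3)[OXX./OOXX]+0
p3 O@[OXXX/OOX.] terminal -1; root [.XX./OOX.] d5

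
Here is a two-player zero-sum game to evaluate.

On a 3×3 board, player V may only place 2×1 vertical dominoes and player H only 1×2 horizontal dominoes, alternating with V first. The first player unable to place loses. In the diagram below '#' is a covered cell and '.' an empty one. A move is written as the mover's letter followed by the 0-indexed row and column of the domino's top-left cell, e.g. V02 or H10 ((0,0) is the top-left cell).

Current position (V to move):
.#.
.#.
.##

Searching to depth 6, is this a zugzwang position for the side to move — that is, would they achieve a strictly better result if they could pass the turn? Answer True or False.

zugzwang(.#./.#./.##, V) = False

ply 1, V at .#./.#./.## | V00=+1→##./##./.##*; V02=+1→.##/.##/.##; V10=+1→.#./##./###
ply 2: ##./##./.## is terminal -1 (H); from .#./.#./.## depth 6
pass branch (H moves first from the same position):
  | ply 1: .#./.#./.## is terminal -1 (H); from .#./.#./.## depth 6
V moving scores +1; V passing scores +1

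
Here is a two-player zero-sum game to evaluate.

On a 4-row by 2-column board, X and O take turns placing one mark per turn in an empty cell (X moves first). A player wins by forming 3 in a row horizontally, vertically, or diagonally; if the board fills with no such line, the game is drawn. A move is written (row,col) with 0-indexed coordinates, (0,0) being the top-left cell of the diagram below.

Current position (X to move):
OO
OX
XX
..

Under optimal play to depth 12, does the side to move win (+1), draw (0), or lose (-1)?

[OO/OX/XX/..] X move#1: (3,0):+0/OO/OX/XX/X., (3,1):+1/OO/OX/XX/.X*
[OO/OX/XX/.X] end (terminal -1, O#2); searched OO/OX/XX/.. to 12

value(OO/OX/XX/.., X) = +1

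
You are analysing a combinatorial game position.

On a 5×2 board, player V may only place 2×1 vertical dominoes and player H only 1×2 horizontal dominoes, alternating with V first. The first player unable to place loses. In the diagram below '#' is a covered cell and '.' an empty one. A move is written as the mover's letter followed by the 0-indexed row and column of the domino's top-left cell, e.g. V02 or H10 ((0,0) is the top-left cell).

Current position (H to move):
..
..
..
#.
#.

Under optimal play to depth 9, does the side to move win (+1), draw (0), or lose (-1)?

value(../../../#./#., H) = +1

ply 1, H at ../../../#./#. | H00=-1→##/../../#./#.; H10=+1→../##/../#./#.*; H20=-1→../../##/#./#.
ply 2, V at ../##/../#./#. | V21=-1→../##/.#/##/#.*; V31=-1→../##/../##/##
ply 3, H at ../##/.#/##/#. | H00=+1→##/##/.#/##/#.*
ply 4: ##/##/.#/##/#. is terminal -1 (V); from ../../../#./#. depth 9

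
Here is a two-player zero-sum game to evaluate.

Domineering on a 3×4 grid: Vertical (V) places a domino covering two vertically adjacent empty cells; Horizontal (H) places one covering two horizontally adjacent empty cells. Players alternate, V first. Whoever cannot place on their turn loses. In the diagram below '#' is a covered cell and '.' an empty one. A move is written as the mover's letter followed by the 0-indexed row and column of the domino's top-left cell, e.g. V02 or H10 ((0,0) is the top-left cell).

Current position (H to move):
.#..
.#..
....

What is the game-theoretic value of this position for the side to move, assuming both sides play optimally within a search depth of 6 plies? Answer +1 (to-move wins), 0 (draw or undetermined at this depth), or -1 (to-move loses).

ply 1, H at .#../.#../.... | H02=-1→.###/.#../....; H12=+1→.#../.###/....*; H20=-1→.#../.#../##..; H21=-1→.#../.#../.##.; H22=-1→.#../.#../..##
ply 2, V at .#../.###/.... | V00=-1→##../####/....*; V10=-1→.#../####/#...
ply 3, H at ##../####/.... | H02=+1→####/####/....*; H20=+1→##../####/##..; H21=+1→##../####/.##.; H22=+1→##../####/..##
ply 4: ####/####/.... is terminal -1 (V); from .#../.#../.... depth 6

value(.#../.#../...., H) = +1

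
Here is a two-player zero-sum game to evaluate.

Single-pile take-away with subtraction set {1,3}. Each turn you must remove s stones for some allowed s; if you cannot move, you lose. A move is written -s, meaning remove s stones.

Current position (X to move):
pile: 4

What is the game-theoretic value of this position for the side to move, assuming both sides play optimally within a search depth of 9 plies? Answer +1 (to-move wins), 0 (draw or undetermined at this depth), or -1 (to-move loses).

value(4, X) = -1

[4] X move#1: -1:-1/3*, -3:-1/1
[3] O move#2: -1:+1/2*, -3:+1/0
[2] X move#3: -1:-1/1*
[1] O move#4: -1:+1/0*
[0] end (terminal -1, X#5); searched 4 to 9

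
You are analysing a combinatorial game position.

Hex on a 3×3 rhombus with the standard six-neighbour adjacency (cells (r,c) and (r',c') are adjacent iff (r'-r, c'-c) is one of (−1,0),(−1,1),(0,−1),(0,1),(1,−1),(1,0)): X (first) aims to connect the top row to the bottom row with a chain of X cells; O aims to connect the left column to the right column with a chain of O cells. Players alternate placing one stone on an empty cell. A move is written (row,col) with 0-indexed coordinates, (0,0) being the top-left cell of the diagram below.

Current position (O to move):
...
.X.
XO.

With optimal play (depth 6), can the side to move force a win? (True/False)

p1 O@[.../.X./XO.]: (0,0)[O../.X./XO.]-1* (0,1)[.O./.X./XO.]-1 (0,2)[..O/.X./XO.]-1 (1,0)[.../OX./XO.]-1 (1,2)[.../.XO/XO.]-1 (2,2)[.../.X./XOO]-1
p2 X@[O../.X./XO.]: (0,1)[OX./.X./XO.]+1* (0,2)[O.X/.X./XO.]+1 (1,0)[O../XX./XO.]+1 (1,2)[O../.XX/XO.]+1 (2,2)[O../.X./XOX]+1
p3 O@[OX./.X./XO.] terminal -1; root [.../.X./XO.] d6

O winning at [.../.X./XO.]: False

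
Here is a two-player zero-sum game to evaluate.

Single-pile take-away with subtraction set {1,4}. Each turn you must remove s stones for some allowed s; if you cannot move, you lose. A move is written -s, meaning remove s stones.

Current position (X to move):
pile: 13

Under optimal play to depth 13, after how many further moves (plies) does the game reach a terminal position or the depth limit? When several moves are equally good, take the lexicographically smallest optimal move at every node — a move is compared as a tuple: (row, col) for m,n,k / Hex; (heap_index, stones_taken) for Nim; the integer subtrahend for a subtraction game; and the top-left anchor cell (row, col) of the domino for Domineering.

PV length from [13]: 7 plies

p1 X@[13]: -1[12]+1* -4[9]-1
p2 O@[12]: -1[11]-1* -4[8]-1
p3 X@[11]: -1[10]+1* -4[7]+1
p4 O@[10]: -1[9]-1* -4[6]-1
p5 X@[9]: -1[8]-1 -4[5]+1*
p6 O@[5]: -1[4]-1* -4[1]-1
p7 X@[4]: -1[3]-1 -4[0]+1*
p8 O@[0] terminal -1; root [13] d13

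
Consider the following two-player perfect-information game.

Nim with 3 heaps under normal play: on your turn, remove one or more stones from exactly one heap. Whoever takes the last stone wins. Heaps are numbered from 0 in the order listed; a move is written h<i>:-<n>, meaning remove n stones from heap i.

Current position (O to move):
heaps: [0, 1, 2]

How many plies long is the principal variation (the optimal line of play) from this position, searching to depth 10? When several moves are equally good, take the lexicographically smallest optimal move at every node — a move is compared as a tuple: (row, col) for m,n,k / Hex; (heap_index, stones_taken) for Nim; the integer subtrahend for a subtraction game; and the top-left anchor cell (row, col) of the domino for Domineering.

p1 O@[(0,1,2)]: h1:-1[(0,0,2)]-1 h2:-1[(0,1,1)]+1* h2:-2[(0,1,0)]-1
p2 X@[(0,1,1)]: h1:-1[(0,0,1)]-1* h2:-1[(0,1,0)]-1
p3 O@[(0,0,1)]: h2:-1[(0,0,0)]+1*
p4 X@[(0,0,0)] terminal -1; root [(0,1,2)] d10

PV length from [(0,1,2)]: 3 plies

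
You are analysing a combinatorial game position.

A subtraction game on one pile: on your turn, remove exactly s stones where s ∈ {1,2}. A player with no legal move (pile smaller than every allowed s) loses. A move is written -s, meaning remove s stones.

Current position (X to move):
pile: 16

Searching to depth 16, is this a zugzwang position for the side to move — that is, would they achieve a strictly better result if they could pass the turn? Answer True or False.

zugzwang(16, X) = False

[16] X move#1: -1:+1/15*, -2:-1/14
[15] O move#2: -1:-1/14*, -2:-1/13
[14] X move#3: -1:-1/13, -2:+1/12*
[12] O move#4: -1:-1/11*, -2:-1/10
[11] X move#5: -1:-1/10, -2:+1/9*
[9] O move#6: -1:-1/8*, -2:-1/7
[8] X move#7: -1:-1/7, -2:+1/6*
[6] O move#8: -1:-1/5*, -2:-1/4
[5] X move#9: -1:-1/4, -2:+1/3*
[3] O move#10: -1:-1/2*, -2:-1/1
[2] X move#11: -1:-1/1, -2:+1/0*
[0] end (terminal -1, O#12); searched 16 to 16
if X skipped the turn, O would face:
~ [16] O move#1: -1:+1/15*, -2:-1/14
~ [15] X move#2: -1:-1/14*, -2:-1/13
~ [14] O move#3: -1:-1/13, -2:+1/12*
~ [12] X move#4: -1:-1/11*, -2:-1/10
~ [11] O move#5: -1:-1/10, -2:+1/9*
~ [9] X move#6: -1:-1/8*, -2:-1/7
~ [8] O move#7: -1:-1/7, -2:+1/6*
~ [6] X move#8: -1:-1/5*, -2:-1/4
~ [5] O move#9: -1:-1/4, -2:+1/3*
~ [3] X move#10: -1:-1/2*, -2:-1/1
~ [2] O move#11: -1:-1/1, -2:+1/0*
~ [0] end (terminal -1, X#12); searched 16 to 16
compare (X): move=+1 vs pass=-1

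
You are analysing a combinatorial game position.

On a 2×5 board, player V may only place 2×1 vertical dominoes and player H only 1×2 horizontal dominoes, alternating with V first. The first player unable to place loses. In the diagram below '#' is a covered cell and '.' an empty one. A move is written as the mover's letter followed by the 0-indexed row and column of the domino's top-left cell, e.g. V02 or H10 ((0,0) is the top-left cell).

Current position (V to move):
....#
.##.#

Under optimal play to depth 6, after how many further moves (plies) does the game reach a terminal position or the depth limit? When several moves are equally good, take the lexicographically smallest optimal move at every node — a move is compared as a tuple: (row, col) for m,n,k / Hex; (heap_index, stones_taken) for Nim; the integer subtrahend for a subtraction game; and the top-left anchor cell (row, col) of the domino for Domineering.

PV length from [....#/.##.#]: 2 plies

ply 1, V at ....#/.##.# | V00=-1→#...#/###.#*; V03=-1→...##/.####
ply 2, H at #...#/###.# | H01=-1→###.#/###.#; H02=+1→#.###/###.#*
ply 3: #.###/###.# is terminal -1 (V); from ....#/.##.# depth 6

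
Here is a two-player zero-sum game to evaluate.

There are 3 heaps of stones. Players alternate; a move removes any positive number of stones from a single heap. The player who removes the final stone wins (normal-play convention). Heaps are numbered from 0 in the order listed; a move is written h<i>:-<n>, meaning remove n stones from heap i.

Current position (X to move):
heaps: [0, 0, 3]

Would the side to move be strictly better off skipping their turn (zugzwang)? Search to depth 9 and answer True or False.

zugzwang((0,0,3), X) = False

[(0,0,3)] X move#1: h2:-1:-1/(0,0,2), h2:-2:-1/(0,0,1), h2:-3:+1/(0,0,0)*
[(0,0,0)] end (terminal -1, O#2); searched (0,0,3) to 9
if X skipped the turn, O would face:
~ [(0,0,3)] O move#1: h2:-1:-1/(0,0,2), h2:-2:-1/(0,0,1), h2:-3:+1/(0,0,0)*
~ [(0,0,0)] end (terminal -1, X#2); searched (0,0,3) to 9
compare (X): move=+1 vs pass=-1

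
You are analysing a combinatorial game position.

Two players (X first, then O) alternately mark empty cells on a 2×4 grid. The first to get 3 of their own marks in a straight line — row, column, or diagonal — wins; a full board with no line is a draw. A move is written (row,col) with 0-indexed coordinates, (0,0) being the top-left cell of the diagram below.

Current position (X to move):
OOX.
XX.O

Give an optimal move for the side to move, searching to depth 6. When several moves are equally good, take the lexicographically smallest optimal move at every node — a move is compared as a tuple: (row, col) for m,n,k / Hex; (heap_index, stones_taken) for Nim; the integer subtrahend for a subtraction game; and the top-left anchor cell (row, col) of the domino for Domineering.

p1 X@[OOX./XX.O]: (0,3)[OOXX/XX.O]+0 (1,2)[OOX./XXXO]+1*
p2 O@[OOX./XXXO] terminal -1; root [OOX./XX.O] d6

X's best at [OOX./XX.O]: (1,2)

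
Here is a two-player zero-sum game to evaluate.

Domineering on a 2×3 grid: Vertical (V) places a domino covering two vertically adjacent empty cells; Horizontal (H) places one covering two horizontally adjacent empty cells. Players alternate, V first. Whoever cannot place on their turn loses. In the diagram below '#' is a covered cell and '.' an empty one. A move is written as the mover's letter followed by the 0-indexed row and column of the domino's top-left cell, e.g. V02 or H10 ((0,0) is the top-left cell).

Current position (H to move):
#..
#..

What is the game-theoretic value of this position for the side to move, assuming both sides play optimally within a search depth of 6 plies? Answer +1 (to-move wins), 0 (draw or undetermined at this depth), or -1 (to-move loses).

value(#../#.., H) = +1

[#../#..] H move#1: H01:+1/###/#..*, H11:+1/#../###
[###/#..] end (terminal -1, V#2); searched #../#.. to 6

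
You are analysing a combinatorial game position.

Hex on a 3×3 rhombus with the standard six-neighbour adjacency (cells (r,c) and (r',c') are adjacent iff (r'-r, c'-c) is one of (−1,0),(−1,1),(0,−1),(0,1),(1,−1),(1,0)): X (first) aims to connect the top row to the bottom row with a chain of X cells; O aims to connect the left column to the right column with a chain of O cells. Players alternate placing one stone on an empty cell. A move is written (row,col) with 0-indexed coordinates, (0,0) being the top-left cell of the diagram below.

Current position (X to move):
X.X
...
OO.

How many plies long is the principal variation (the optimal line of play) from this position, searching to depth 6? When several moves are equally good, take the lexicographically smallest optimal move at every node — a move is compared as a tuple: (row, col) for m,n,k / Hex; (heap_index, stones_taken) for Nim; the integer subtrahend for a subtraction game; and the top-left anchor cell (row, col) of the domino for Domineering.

PV length from [X.X/.../OO.]: 4 plies

[X.X/.../OO.] X move#1: (0,1):-1/XXX/.../OO.*, (1,0):-1/X.X/X../OO., (1,1):-1/X.X/.X./OO., (1,2):-1/X.X/..X/OO., (2,2):-1/X.X/.../OOX
[XXX/.../OO.] O move#2: (1,0):+1/XXX/O../OO.*, (1,1):+1/XXX/.O./OO., (1,2):+1/XXX/..O/OO., (2,2):+1/XXX/.../OOO
[XXX/O../OO.] X move#3: (1,1):-1/XXX/OX./OO.*, (1,2):-1/XXX/O.X/OO., (2,2):-1/XXX/O../OOX
[XXX/OX./OO.] O move#4: (1,2):+1/XXX/OXO/OO.*, (2,2):+1/XXX/OX./OOO
[XXX/OXO/OO.] end (terminal -1, X#5); searched X.X/.../OO. to 6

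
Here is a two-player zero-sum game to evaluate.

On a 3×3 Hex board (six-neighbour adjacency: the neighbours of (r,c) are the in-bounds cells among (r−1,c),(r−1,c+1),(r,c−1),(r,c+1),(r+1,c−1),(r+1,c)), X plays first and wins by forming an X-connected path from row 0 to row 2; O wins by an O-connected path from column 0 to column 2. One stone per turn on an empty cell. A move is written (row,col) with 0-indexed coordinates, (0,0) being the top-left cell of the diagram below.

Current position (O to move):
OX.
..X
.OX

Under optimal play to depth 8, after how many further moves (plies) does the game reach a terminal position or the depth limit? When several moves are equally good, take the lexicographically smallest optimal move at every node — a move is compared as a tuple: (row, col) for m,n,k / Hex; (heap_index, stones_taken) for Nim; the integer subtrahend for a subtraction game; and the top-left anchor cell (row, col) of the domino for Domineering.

ply 1, O at OX./..X/.OX | (0,2)=-1→OXO/..X/.OX*; (1,0)=-1→OX./O.X/.OX; (1,1)=-1→OX./.OX/.OX; (2,0)=-1→OX./..X/OOX
ply 2, X at OXO/..X/.OX | (1,0)=+1→OXO/X.X/.OX*; (1,1)=+1→OXO/.XX/.OX; (2,0)=+1→OXO/..X/XOX
ply 3, O at OXO/X.X/.OX | (1,1)=-1→OXO/XOX/.OX*; (2,0)=-1→OXO/X.X/OOX
ply 4, X at OXO/XOX/.OX | (2,0)=+1→OXO/XOX/XOX*
ply 5: OXO/XOX/XOX is terminal -1 (O); from OX./..X/.OX depth 8

PV length from [OX./..X/.OX]: 4 plies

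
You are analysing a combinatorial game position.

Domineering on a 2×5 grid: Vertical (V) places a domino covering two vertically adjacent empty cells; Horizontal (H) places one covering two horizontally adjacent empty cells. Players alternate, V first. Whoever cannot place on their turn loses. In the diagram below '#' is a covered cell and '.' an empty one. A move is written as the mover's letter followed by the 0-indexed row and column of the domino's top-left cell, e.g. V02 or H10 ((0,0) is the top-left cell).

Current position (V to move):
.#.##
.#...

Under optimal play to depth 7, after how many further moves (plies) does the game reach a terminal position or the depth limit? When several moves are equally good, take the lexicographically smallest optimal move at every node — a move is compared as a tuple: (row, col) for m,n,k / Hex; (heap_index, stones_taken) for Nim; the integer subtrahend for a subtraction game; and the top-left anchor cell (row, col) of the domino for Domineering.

PV length from [.#.##/.#...]: 3 plies

[.#.##/.#...] V move#1: V00:-1/##.##/##..., V02:+1/.####/.##..*
[.####/.##..] H move#2: H13:-1/.####/.####*
[.####/.####] V move#3: V00:+1/#####/#####*
[#####/#####] end (terminal -1, H#4); searched .#.##/.#... to 7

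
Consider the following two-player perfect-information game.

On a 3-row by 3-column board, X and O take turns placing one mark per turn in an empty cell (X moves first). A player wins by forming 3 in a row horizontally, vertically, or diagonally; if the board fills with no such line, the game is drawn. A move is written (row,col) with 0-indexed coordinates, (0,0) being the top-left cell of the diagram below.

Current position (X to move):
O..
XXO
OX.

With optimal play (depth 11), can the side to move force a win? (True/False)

X winning at [O../XXO/OX.]: True

ply 1, X at O../XXO/OX. | (0,1)=+1→OX./XXO/OX.*; (0,2)=+0→O.X/XXO/OX.; (2,2)=+0→O../XXO/OXX
ply 2: OX./XXO/OX. is terminal -1 (O); from O../XXO/OX. depth 11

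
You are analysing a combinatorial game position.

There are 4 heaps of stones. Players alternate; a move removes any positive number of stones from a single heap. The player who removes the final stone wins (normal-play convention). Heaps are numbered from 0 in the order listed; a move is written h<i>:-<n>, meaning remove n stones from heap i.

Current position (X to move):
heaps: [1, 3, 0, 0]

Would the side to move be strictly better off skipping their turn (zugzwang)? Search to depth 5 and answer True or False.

[(1,3,0,0)] X move#1: h0:-1:-1/(0,3,0,0), h1:-1:-1/(1,2,0,0), h1:-2:+1/(1,1,0,0)*, h1:-3:-1/(1,0,0,0)
[(1,1,0,0)] O move#2: h0:-1:-1/(0,1,0,0)*, h1:-1:-1/(1,0,0,0)
[(0,1,0,0)] X move#3: h1:-1:+1/(0,0,0,0)*
[(0,0,0,0)] end (terminal -1, O#4); searched (1,3,0,0) to 5
pass branch (O moves first from the same position):
  | [(1,3,0,0)] O move#1: h0:-1:-1/(0,3,0,0), h1:-1:-1/(1,2,0,0), h1:-2:+1/(1,1,0,0)*, h1:-3:-1/(1,0,0,0)
  | [(1,1,0,0)] X move#2: h0:-1:-1/(0,1,0,0)*, h1:-1:-1/(1,0,0,0)
  | [(0,1,0,0)] O move#3: h1:-1:+1/(0,0,0,0)*
  | [(0,0,0,0)] end (terminal -1, X#4); searched (1,3,0,0) to 5
X moving scores +1; X passing scores -1

zugzwang((1,3,0,0), X) = False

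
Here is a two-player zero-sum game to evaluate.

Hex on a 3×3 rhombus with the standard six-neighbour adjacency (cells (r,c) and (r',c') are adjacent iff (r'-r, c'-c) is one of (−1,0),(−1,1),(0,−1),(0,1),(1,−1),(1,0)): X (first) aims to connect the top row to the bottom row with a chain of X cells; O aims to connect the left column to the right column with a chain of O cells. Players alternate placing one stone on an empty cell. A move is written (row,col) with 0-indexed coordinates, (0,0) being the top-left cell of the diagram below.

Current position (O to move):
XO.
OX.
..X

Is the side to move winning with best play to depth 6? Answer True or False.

p1 O@[XO./OX./..X]: (0,2)[XOO/OX./..X]+1* (1,2)[XO./OXO/..X]-1 (2,0)[XO./OX./O.X]-1 (2,1)[XO./OX./.OX]-1
p2 X@[XOO/OX./..X] terminal -1; root [XO./OX./..X] d6

O winning at [XO./OX./..X]: True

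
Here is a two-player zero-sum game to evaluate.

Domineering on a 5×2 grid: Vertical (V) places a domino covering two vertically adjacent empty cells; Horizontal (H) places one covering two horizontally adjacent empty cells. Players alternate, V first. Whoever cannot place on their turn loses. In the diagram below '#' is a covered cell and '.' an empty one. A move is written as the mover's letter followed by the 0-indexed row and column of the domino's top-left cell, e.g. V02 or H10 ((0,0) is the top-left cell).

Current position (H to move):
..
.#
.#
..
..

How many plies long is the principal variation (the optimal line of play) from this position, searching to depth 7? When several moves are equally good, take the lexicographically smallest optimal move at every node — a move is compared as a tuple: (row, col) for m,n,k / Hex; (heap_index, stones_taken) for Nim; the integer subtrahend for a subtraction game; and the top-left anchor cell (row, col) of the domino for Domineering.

PV length from [../.#/.#/../..]: 3 plies

ply 1, H at ../.#/.#/../.. | H00=-1→##/.#/.#/../..; H30=+1→../.#/.#/##/..*; H40=+1→../.#/.#/../##
ply 2, V at ../.#/.#/##/.. | V00=-1→#./##/.#/##/..*; V10=-1→../##/##/##/..
ply 3, H at #./##/.#/##/.. | H40=+1→#./##/.#/##/##*
ply 4: #./##/.#/##/## is terminal -1 (V); from ../.#/.#/../.. depth 7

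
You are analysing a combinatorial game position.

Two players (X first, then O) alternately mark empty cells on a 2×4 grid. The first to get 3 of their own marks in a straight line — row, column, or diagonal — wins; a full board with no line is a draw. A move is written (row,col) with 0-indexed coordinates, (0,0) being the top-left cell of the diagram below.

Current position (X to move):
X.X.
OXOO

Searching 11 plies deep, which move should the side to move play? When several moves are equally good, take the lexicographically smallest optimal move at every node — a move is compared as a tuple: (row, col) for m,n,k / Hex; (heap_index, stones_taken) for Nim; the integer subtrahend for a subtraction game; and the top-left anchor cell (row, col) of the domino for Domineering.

[X.X./OXOO] X move#1: (0,1):+1/XXX./OXOO*, (0,3):+0/X.XX/OXOO
[XXX./OXOO] end (terminal -1, O#2); searched X.X./OXOO to 11

X's best at [X.X./OXOO]: (0,1)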